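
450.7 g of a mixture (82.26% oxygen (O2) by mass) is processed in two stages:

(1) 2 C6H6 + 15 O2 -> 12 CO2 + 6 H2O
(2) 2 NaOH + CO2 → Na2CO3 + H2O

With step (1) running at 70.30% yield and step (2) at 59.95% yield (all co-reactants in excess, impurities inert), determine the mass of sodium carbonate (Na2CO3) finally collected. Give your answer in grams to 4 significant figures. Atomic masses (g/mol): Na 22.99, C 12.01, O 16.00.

414.0 g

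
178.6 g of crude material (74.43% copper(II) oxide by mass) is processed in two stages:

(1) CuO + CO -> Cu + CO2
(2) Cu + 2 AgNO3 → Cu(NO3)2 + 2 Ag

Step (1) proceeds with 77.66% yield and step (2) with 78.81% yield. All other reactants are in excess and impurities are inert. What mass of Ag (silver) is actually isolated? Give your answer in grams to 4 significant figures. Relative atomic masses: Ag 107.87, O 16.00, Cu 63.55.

Pure CuO = 178.6 × 0.7443 = 132.93 g.
M(CuO) = 63.55 + 16.00 = 79.55 g/mol.
M(Ag) = 107.87 g/mol.
n(CuO) = 132.93 / 79.55 = 1.6710 mol.
Step 1 (CuO:Cu = 1:1): theoretical n(Cu) = 1.6710 mol; at 77.66% yield, n(Cu) = 1.2977 mol.
Step 2 (Cu:Ag = 1:2): theoretical n(Ag) = 2.5955 mol, so theoretical mass = 2.5955 × 107.87 = 279.97 g.
At 78.81% yield, actual mass of Ag = 279.97 × 0.7881 = 220.65 g.

220.6 g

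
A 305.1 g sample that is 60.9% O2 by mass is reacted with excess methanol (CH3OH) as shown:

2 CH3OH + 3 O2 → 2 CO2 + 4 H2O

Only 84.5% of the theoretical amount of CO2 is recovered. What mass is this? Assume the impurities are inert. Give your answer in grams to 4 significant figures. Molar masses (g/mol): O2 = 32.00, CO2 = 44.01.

144.0 g

Pure O2 available = 305.1 g × 0.609 = 185.81 g.
n(O2) = 185.81 g / 32.00 g/mol = 5.8064 mol.
From the equation the O2:CO2 mole ratio is 3:2, so n(CO2) = 5.8064 × 2/3 = 3.8710 mol.
Mass of CO2 = 3.8710 mol × 44.01 g/mol = 170.36 g.
Actual mass collected = 170.36 g × 0.845 = 143.95 g.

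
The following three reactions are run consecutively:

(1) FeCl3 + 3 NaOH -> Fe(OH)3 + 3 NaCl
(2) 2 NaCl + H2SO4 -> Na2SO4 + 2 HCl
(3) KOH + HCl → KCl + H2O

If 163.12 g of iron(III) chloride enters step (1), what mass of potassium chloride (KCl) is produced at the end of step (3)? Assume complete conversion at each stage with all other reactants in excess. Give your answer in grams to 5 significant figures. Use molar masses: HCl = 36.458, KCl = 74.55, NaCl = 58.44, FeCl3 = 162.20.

n(FeCl3) = 163.12 / 162.20 = 1.00567 mol.
Reaction (1): FeCl3→NaCl ratio 1:3 ⇒ n(NaCl) = 3.01702 mol.
Reaction (2): NaCl→HCl ratio 2:2 ⇒ n(HCl) = 3.01702 mol.
Reaction (3): HCl→KCl ratio 1:1 ⇒ n(KCl) = 3.01702 mol.
Mass of KCl = 3.01702 × 74.55 = 224.919 g.

224.92 g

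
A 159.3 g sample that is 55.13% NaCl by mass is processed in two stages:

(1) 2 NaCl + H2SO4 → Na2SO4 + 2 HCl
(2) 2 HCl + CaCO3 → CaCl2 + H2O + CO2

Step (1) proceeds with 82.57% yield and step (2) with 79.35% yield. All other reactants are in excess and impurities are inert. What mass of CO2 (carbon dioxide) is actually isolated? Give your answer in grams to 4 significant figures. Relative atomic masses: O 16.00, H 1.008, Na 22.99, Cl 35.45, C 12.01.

21.67 g

Pure NaCl = 159.3 × 0.5513 = 87.822 g.
M(NaCl) = 22.99 + 35.45 = 58.44 g/mol.
M(CO2) = 12.01 + 2(16.00) = 44.01 g/mol.
n(NaCl) = 87.822 / 58.44 = 1.5028 mol.
Step 1 (NaCl:HCl = 2:2): theoretical n(HCl) = 1.5028 mol; at 82.57% yield, n(HCl) = 1.2408 mol.
Step 2 (HCl:CO2 = 2:1): theoretical n(CO2) = 0.62042 mol, so theoretical mass = 0.62042 × 44.01 = 27.305 g.
At 79.35% yield, actual mass of CO2 = 27.305 × 0.7935 = 21.666 g.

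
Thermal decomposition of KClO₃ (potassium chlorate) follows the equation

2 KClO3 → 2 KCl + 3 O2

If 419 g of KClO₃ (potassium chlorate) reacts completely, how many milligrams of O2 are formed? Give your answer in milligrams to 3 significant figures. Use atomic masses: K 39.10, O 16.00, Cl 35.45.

164000 mg

M(KClO3) = 39.10 + 35.45 + 3(16.00) = 122.55 g/mol.
M(O2) = 2(16.00) = 32.00 g/mol.
n(KClO3) = 419.0 g / 122.55 g/mol = 3.419 mol.
From the equation the KClO3:O2 mole ratio is 2:3, so n(O2) = 3.419 × 3/2 = 5.129 mol.
Mass of O2 = 5.129 mol × 32.00 g/mol = 164.1 g.
Converting to mg: 164.1 g = 164000 mg.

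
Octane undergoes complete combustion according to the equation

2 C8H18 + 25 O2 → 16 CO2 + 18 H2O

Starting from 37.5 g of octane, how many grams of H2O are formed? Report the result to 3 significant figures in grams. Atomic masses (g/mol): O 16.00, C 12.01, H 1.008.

53.2 g

M(C8H18) = 8(12.01) + 18(1.008) = 114.224 g/mol.
M(H2O) = 2(1.008) + 16.00 = 18.016 g/mol.
n(C8H18) = 37.50 g / 114.224 g/mol = 0.3283 mol.
From the equation the C8H18:H2O mole ratio is 2:18, so n(H2O) = 0.3283 × 18/2 = 2.955 mol.
Mass of H2O = 2.955 mol × 18.016 g/mol = 53.23 g.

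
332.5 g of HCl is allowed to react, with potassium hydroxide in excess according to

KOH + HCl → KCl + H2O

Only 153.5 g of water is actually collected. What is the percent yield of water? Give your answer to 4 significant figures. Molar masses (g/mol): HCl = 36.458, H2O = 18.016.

93.42 %

n(HCl) = 332.50 g / 36.458 g/mol = 9.1201 mol.
From the equation the HCl:H2O mole ratio is 1:1, so n(H2O) = 9.1201 × 1/1 = 9.1201 mol.
Mass of H2O = 9.1201 mol × 18.016 g/mol = 164.31 g.
This is the theoretical yield. Percent yield = 153.5 g / 164.31 g × 100% = 93.422%.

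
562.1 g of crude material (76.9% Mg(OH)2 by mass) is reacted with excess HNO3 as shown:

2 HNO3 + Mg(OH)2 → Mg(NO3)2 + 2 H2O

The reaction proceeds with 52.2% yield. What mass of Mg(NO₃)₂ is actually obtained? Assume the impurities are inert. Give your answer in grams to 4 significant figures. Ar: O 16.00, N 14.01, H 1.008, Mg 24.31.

573.8 g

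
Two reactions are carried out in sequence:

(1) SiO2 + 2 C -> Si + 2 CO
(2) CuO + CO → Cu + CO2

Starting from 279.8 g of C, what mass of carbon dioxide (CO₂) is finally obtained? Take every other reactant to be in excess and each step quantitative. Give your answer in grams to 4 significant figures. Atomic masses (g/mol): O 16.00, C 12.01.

M(C) = 12.01 g/mol.
M(CO2) = 12.01 + 2(16.00) = 44.01 g/mol.
n(C) = 279.80 / 12.01 = 23.297 mol.
Step 1 gives a 2:2 ratio of C to CO, so n(CO) = 23.297 mol.
In step 2 the CO:CO2 ratio is 1:1, so n(CO2) = 23.297 mol.
Mass of CO2 = 23.297 × 44.01 = 1025.3 g.

1025 g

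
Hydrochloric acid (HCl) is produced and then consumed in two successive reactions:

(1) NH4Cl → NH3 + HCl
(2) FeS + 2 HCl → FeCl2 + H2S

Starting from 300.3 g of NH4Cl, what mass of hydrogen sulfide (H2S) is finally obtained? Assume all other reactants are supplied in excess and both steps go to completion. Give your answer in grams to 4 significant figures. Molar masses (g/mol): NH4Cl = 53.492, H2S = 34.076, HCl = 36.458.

n(NH4Cl) = 300.30 / 53.492 = 5.6139 mol.
Step 1 gives a 1:1 ratio of NH4Cl to HCl, so n(HCl) = 5.6139 mol.
In step 2 the HCl:H2S ratio is 2:1, so n(H2S) = 2.8070 mol.
Mass of H2S = 2.8070 × 34.076 = 95.650 g.

95.65 g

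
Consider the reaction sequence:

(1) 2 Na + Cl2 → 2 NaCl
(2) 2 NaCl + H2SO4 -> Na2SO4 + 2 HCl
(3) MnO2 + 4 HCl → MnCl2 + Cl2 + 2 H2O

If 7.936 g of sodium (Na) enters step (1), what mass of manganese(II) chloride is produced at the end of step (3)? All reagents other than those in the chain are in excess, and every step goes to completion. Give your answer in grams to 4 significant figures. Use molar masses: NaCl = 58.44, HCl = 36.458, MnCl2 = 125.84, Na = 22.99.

10.86 g

n(Na) = 7.936 / 22.99 = 0.34519 mol.
Reaction (1): Na→NaCl ratio 2:2 ⇒ n(NaCl) = 0.34519 mol.
Reaction (2): NaCl→HCl ratio 2:2 ⇒ n(HCl) = 0.34519 mol.
Reaction (3): HCl→MnCl2 ratio 4:1 ⇒ n(MnCl2) = 0.086298 mol.
Mass of MnCl2 = 0.086298 × 125.84 = 10.860 g.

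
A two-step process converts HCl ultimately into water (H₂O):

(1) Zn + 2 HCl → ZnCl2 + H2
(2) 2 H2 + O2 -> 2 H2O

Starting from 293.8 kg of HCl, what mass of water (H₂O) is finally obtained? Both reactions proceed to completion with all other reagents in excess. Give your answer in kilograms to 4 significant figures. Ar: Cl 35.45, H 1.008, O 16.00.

72.59 kg

M(HCl) = 1.008 + 35.45 = 36.458 g/mol.
M(H2O) = 2(1.008) + 16.00 = 18.016 g/mol.
293.8 kg = 293800 g.
n(HCl) = 293800 / 36.458 = 8058.6 mol.
Step 1 gives a 2:1 ratio of HCl to H2, so n(H2) = 4029.3 mol.
In step 2 the H2:H2O ratio is 2:2, so n(H2O) = 4029.3 mol.
Mass of H2O = 4029.3 × 18.016 = 72592 g = 72.59 kg.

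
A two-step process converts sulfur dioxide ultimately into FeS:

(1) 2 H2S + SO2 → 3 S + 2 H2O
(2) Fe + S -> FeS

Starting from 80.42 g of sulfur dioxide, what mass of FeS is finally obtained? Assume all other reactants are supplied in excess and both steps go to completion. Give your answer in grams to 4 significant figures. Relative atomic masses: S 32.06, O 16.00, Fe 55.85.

331.1 g

M(SO2) = 32.06 + 2(16.00) = 64.06 g/mol.
M(FeS) = 55.85 + 32.06 = 87.91 g/mol.
n(SO2) = 80.420 / 64.06 = 1.2554 mol.
Step 1 gives a 1:3 ratio of SO2 to S, so n(S) = 3.7662 mol.
In step 2 the S:FeS ratio is 1:1, so n(FeS) = 3.7662 mol.
Mass of FeS = 3.7662 × 87.91 = 331.08 g.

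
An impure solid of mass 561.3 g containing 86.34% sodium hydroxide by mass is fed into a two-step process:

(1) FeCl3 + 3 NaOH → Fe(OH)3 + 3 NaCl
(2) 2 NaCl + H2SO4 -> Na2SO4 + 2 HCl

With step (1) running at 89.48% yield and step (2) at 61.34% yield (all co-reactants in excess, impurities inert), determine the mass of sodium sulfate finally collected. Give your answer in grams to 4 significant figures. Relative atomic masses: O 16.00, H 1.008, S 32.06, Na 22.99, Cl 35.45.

472.3 g

Pure NaOH = 561.3 × 0.8634 = 484.63 g.
M(NaOH) = 22.99 + 16.00 + 1.008 = 39.998 g/mol.
M(Na2SO4) = 2(22.99) + 32.06 + 4(16.00) = 142.04 g/mol.
n(NaOH) = 484.63 / 39.998 = 12.116 mol.
Step 1 (NaOH:NaCl = 3:3): theoretical n(NaCl) = 12.116 mol; at 89.48% yield, n(NaCl) = 10.842 mol.
Step 2 (NaCl:Na2SO4 = 2:1): theoretical n(Na2SO4) = 5.4208 mol, so theoretical mass = 5.4208 × 142.04 = 769.97 g.
At 61.34% yield, actual mass of Na2SO4 = 769.97 × 0.6134 = 472.30 g.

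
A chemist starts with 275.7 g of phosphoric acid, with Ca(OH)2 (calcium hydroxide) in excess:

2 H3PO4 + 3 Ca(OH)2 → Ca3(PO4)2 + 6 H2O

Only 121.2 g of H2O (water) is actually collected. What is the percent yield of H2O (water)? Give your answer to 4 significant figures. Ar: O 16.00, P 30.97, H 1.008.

M(H3PO4) = 3(1.008) + 30.97 + 4(16.00) = 97.994 g/mol.
M(H2O) = 2(1.008) + 16.00 = 18.016 g/mol.
n(H3PO4) = 275.70 g / 97.994 g/mol = 2.8134 mol.
From the equation the H3PO4:H2O mole ratio is 2:6, so n(H2O) = 2.8134 × 6/2 = 8.4403 mol.
Mass of H2O = 8.4403 mol × 18.016 g/mol = 152.06 g.
This is the theoretical yield. Percent yield = 121.2 g / 152.06 g × 100% = 79.705%.

79.71 %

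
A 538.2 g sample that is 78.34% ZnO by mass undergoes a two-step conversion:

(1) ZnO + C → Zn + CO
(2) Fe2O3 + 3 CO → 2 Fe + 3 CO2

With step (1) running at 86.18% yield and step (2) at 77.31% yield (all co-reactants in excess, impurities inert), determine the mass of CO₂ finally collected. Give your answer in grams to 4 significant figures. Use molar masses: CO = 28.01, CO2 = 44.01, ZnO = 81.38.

151.9 g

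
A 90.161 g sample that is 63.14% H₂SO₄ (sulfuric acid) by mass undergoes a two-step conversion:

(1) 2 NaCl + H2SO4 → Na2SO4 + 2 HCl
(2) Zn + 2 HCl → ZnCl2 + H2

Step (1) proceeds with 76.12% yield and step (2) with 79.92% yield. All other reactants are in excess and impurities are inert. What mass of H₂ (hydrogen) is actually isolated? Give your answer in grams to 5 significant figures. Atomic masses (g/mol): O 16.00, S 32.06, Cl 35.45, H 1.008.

Pure H2SO4 = 90.161 × 0.6314 = 56.9277 g.
M(H2SO4) = 2(1.008) + 32.06 + 4(16.00) = 98.076 g/mol.
M(H2) = 2(1.008) = 2.016 g/mol.
n(H2SO4) = 56.9277 / 98.076 = 0.580444 mol.
Step 1 (H2SO4:HCl = 1:2): theoretical n(HCl) = 1.16089 mol; at 76.12% yield, n(HCl) = 0.883668 mol.
Step 2 (HCl:H2 = 2:1): theoretical n(H2) = 0.441834 mol, so theoretical mass = 0.441834 × 2.016 = 0.890738 g.
At 79.92% yield, actual mass of H2 = 0.890738 × 0.7992 = 0.711878 g.

0.71188 g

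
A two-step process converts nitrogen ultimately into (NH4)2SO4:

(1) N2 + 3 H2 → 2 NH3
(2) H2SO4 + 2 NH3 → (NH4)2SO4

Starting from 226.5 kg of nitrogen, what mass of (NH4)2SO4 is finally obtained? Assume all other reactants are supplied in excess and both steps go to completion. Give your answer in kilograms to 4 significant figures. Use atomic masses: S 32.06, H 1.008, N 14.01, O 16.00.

M(N2) = 2(14.01) = 28.02 g/mol.
M((NH4)2SO4) = 2(14.01) + 8(1.008) + 32.06 + 4(16.00) = 132.144 g/mol.
226.5 kg = 226500 g.
n(N2) = 226500 / 28.02 = 8083.5 mol.
Step 1 gives a 1:2 ratio of N2 to NH3, so n(NH3) = 16167 mol.
In step 2 the NH3:(NH4)2SO4 ratio is 2:1, so n((NH4)2SO4) = 8083.5 mol.
Mass of (NH4)2SO4 = 8083.5 × 132.144 = 1.0682 × 10^6 g = 1068 kg.

1068 kg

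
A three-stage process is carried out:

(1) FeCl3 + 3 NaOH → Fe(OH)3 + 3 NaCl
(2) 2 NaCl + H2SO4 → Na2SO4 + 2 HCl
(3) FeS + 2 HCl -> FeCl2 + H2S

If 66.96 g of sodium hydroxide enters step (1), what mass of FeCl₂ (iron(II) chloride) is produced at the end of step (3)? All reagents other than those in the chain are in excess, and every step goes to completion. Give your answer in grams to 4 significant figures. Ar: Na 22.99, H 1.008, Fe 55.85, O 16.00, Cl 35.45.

106.1 g

M(NaOH) = 22.99 + 16.00 + 1.008 = 39.998 g/mol.
M(FeCl2) = 55.85 + 2(35.45) = 126.75 g/mol.
n(NaOH) = 66.96 / 39.998 = 1.6741 mol.
Reaction (1): NaOH→NaCl ratio 3:3 ⇒ n(NaCl) = 1.6741 mol.
Reaction (2): NaCl→HCl ratio 2:2 ⇒ n(HCl) = 1.6741 mol.
Reaction (3): HCl→FeCl2 ratio 2:1 ⇒ n(FeCl2) = 0.83704 mol.
Mass of FeCl2 = 0.83704 × 126.75 = 106.10 g.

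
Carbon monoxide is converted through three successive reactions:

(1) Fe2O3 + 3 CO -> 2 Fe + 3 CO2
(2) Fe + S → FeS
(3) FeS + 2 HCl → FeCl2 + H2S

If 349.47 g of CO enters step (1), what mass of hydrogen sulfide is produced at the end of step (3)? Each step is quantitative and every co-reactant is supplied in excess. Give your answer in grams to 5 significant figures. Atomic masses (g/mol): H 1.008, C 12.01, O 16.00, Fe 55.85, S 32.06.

283.44 g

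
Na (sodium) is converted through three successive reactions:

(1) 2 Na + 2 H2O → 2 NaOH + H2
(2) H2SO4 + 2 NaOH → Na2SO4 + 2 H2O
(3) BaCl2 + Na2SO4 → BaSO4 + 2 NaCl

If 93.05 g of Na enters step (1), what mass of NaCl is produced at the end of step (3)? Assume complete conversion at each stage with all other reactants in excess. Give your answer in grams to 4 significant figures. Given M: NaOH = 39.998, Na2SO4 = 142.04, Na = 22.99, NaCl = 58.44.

236.5 g

n(Na) = 93.05 / 22.99 = 4.0474 mol.
Reaction (1): Na→NaOH ratio 2:2 ⇒ n(NaOH) = 4.0474 mol.
Reaction (2): NaOH→Na2SO4 ratio 2:1 ⇒ n(Na2SO4) = 2.0237 mol.
Reaction (3): Na2SO4→NaCl ratio 1:2 ⇒ n(NaCl) = 4.0474 mol.
Mass of NaCl = 4.0474 × 58.44 = 236.53 g.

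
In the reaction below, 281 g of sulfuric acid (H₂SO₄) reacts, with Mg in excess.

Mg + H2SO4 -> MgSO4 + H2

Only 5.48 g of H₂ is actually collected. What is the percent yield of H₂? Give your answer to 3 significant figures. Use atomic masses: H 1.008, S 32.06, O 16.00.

M(H2SO4) = 2(1.008) + 32.06 + 4(16.00) = 98.076 g/mol.
M(H2) = 2(1.008) = 2.016 g/mol.
n(H2SO4) = 281.0 g / 98.076 g/mol = 2.865 mol.
From the equation the H2SO4:H2 mole ratio is 1:1, so n(H2) = 2.865 × 1/1 = 2.865 mol.
Mass of H2 = 2.865 mol × 2.016 g/mol = 5.776 g.
This is the theoretical yield. Percent yield = 5.48 g / 5.776 g × 100% = 94.87%.

94.9 %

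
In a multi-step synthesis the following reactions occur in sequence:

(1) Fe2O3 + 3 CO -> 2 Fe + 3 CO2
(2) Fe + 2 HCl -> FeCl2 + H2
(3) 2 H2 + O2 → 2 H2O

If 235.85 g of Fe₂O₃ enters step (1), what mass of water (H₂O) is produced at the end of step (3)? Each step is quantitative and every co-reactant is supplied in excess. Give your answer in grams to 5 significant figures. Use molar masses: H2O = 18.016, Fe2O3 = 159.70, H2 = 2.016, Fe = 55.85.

53.213 g

n(Fe2O3) = 235.85 / 159.70 = 1.47683 mol.
Reaction (1): Fe2O3→Fe ratio 1:2 ⇒ n(Fe) = 2.95366 mol.
Reaction (2): Fe→H2 ratio 1:1 ⇒ n(H2) = 2.95366 mol.
Reaction (3): H2→H2O ratio 2:2 ⇒ n(H2O) = 2.95366 mol.
Mass of H2O = 2.95366 × 18.016 = 53.2132 g.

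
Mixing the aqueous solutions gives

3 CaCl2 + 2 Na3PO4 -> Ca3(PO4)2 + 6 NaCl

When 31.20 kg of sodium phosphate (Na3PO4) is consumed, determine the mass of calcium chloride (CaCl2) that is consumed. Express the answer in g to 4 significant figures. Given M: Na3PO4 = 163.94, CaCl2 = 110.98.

Convert: 31.20 kg = 31200 g.
n(Na3PO4) = 31200 g / 163.94 g/mol = 190.31 mol.
From the equation the Na3PO4:CaCl2 mole ratio is 2:3, so n(CaCl2) = 190.31 × 3/2 = 285.47 mol.
Mass of CaCl2 = 285.47 mol × 110.98 g/mol = 31681 g.

31680 g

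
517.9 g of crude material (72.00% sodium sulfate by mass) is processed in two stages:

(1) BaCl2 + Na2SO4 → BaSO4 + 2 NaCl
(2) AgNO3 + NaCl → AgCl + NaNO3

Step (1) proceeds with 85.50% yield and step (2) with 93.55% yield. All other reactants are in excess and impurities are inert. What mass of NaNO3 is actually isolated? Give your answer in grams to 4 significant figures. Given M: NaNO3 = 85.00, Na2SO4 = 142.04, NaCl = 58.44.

357.0 g

Pure Na2SO4 = 517.9 × 0.7200 = 372.89 g.
n(Na2SO4) = 372.89 / 142.04 = 2.6252 mol.
Step 1 (Na2SO4:NaCl = 1:2): theoretical n(NaCl) = 5.2505 mol; at 85.50% yield, n(NaCl) = 4.4891 mol.
Step 2 (NaCl:NaNO3 = 1:1): theoretical n(NaNO3) = 4.4891 mol, so theoretical mass = 4.4891 × 85.00 = 381.58 g.
At 93.55% yield, actual mass of NaNO3 = 381.58 × 0.9355 = 356.97 g.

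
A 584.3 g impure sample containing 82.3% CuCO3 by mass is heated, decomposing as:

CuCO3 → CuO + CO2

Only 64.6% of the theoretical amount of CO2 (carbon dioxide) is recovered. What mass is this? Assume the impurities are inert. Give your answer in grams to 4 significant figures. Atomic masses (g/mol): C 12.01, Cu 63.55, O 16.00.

Pure CuCO3 available = 584.3 g × 0.823 = 480.88 g.
M(CuCO3) = 63.55 + 12.01 + 3(16.00) = 123.56 g/mol.
M(CO2) = 12.01 + 2(16.00) = 44.01 g/mol.
n(CuCO3) = 480.88 g / 123.56 g/mol = 3.8919 mol.
From the equation the CuCO3:CO2 mole ratio is 1:1, so n(CO2) = 3.8919 × 1/1 = 3.8919 mol.
Mass of CO2 = 3.8919 mol × 44.01 g/mol = 171.28 g.
Actual mass collected = 171.28 g × 0.646 = 110.65 g.

110.6 g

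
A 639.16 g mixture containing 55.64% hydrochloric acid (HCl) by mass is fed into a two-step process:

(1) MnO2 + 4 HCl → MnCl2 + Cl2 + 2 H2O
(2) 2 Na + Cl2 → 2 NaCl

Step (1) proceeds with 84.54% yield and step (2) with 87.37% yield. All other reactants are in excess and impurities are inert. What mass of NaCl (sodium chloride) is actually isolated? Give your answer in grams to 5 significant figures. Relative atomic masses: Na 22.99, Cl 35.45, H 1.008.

210.53 g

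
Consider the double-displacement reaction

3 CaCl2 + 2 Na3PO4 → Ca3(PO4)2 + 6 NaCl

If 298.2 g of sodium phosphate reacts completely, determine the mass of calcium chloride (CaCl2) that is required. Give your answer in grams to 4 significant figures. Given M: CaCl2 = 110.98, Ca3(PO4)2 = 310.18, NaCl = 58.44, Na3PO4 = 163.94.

n(Na3PO4) = 298.20 g / 163.94 g/mol = 1.8190 mol.
From the equation the Na3PO4:CaCl2 mole ratio is 2:3, so n(CaCl2) = 1.8190 × 3/2 = 2.7284 mol.
Mass of CaCl2 = 2.7284 mol × 110.98 g/mol = 302.80 g.

302.8 g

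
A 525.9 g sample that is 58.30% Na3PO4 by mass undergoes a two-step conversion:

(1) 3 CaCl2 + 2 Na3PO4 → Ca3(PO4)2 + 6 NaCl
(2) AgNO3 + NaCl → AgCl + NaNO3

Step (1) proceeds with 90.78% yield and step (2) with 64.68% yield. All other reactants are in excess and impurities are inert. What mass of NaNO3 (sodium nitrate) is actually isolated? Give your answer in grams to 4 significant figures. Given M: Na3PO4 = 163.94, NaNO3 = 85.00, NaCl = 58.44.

280.0 g

Pure Na3PO4 = 525.9 × 0.5830 = 306.60 g.
n(Na3PO4) = 306.60 / 163.94 = 1.8702 mol.
Step 1 (Na3PO4:NaCl = 2:6): theoretical n(NaCl) = 5.6106 mol; at 90.78% yield, n(NaCl) = 5.0933 mol.
Step 2 (NaCl:NaNO3 = 1:1): theoretical n(NaNO3) = 5.0933 mol, so theoretical mass = 5.0933 × 85.00 = 432.93 g.
At 64.68% yield, actual mass of NaNO3 = 432.93 × 0.6468 = 280.02 g.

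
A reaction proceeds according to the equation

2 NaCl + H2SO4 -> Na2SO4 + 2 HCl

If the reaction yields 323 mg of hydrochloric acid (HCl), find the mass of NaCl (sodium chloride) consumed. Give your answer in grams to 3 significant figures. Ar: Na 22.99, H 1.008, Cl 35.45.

M(HCl) = 1.008 + 35.45 = 36.458 g/mol.
M(NaCl) = 22.99 + 35.45 = 58.44 g/mol.
Convert: 323 mg = 0.3230 g.
n(HCl) = 0.3230 g / 36.458 g/mol = 0.008860 mol.
From the equation the HCl:NaCl mole ratio is 2:2, so n(NaCl) = 0.008860 × 2/2 = 0.008860 mol.
Mass of NaCl = 0.008860 mol × 58.44 g/mol = 0.5177 g.

0.518 g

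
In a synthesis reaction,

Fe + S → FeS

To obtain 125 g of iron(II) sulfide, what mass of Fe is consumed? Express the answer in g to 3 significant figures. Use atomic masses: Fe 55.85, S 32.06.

M(FeS) = 55.85 + 32.06 = 87.91 g/mol.
M(Fe) = 55.85 g/mol.
n(FeS) = 125.0 g / 87.91 g/mol = 1.422 mol.
From the equation the FeS:Fe mole ratio is 1:1, so n(Fe) = 1.422 × 1/1 = 1.422 mol.
Mass of Fe = 1.422 mol × 55.85 g/mol = 79.41 g.

79.4 g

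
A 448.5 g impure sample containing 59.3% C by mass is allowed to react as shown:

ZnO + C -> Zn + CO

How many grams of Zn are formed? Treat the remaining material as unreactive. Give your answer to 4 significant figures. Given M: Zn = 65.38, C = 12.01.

Mass of pure C = 448.5 g × 0.593 = 265.96 g.
n(C) = 265.96 g / 12.01 g/mol = 22.145 mol.
From the equation the C:Zn mole ratio is 1:1, so n(Zn) = 22.145 × 1/1 = 22.145 mol.
Mass of Zn = 22.145 mol × 65.38 g/mol = 1447.8 g.

1448 g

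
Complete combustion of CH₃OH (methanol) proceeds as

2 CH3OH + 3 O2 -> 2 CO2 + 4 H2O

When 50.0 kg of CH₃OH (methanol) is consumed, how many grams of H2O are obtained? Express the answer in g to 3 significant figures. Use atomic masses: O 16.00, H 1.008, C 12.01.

M(CH3OH) = 12.01 + 4(1.008) + 16.00 = 32.042 g/mol.
M(H2O) = 2(1.008) + 16.00 = 18.016 g/mol.
Convert: 50.0 kg = 50000 g.
n(CH3OH) = 50000 g / 32.042 g/mol = 1560 mol.
From the equation the CH3OH:H2O mole ratio is 2:4, so n(H2O) = 1560 × 4/2 = 3121 mol.
Mass of H2O = 3121 mol × 18.016 g/mol = 56230 g.

56200 g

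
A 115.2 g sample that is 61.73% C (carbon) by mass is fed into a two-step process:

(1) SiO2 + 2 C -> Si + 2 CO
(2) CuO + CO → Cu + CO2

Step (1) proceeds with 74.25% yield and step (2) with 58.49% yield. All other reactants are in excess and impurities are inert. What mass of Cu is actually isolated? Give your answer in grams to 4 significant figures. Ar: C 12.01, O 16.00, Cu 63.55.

Pure C = 115.2 × 0.6173 = 71.113 g.
M(C) = 12.01 g/mol.
M(Cu) = 63.55 g/mol.
n(C) = 71.113 / 12.01 = 5.9211 mol.
Step 1 (C:CO = 2:2): theoretical n(CO) = 5.9211 mol; at 74.25% yield, n(CO) = 4.3965 mol.
Step 2 (CO:Cu = 1:1): theoretical n(Cu) = 4.3965 mol, so theoretical mass = 4.3965 × 63.55 = 279.39 g.
At 58.49% yield, actual mass of Cu = 279.39 × 0.5849 = 163.42 g.

163.4 g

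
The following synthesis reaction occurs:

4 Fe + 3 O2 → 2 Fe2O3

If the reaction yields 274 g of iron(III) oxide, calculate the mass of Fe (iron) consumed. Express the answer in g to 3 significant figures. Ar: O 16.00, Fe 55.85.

192 g

M(Fe2O3) = 2(55.85) + 3(16.00) = 159.70 g/mol.
M(Fe) = 55.85 g/mol.
n(Fe2O3) = 274.0 g / 159.70 g/mol = 1.716 mol.
From the equation the Fe2O3:Fe mole ratio is 2:4, so n(Fe) = 1.716 × 4/2 = 3.431 mol.
Mass of Fe = 3.431 mol × 55.85 g/mol = 191.6 g.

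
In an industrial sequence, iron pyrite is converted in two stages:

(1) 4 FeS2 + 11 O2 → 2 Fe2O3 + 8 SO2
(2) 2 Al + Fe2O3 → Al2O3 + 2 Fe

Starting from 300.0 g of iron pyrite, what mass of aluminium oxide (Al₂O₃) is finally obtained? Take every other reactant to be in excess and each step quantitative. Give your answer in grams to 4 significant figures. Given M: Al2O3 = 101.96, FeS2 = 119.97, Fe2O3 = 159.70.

n(FeS2) = 300.00 / 119.97 = 2.5006 mol.
Step 1 gives a 4:2 ratio of FeS2 to Fe2O3, so n(Fe2O3) = 1.2503 mol.
In step 2 the Fe2O3:Al2O3 ratio is 1:1, so n(Al2O3) = 1.2503 mol.
Mass of Al2O3 = 1.2503 × 101.96 = 127.48 g.

127.5 g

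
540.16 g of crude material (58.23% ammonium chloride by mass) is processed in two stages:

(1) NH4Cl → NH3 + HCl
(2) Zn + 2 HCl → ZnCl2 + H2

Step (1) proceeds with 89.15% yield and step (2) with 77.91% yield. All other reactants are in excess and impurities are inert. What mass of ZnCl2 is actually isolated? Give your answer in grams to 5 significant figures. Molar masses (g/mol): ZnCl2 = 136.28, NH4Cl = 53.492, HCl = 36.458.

Pure NH4Cl = 540.16 × 0.5823 = 314.535 g.
n(NH4Cl) = 314.535 / 53.492 = 5.88004 mol.
Step 1 (NH4Cl:HCl = 1:1): theoretical n(HCl) = 5.88004 mol; at 89.15% yield, n(HCl) = 5.24206 mol.
Step 2 (HCl:ZnCl2 = 2:1): theoretical n(ZnCl2) = 2.62103 mol, so theoretical mass = 2.62103 × 136.28 = 357.194 g.
At 77.91% yield, actual mass of ZnCl2 = 357.194 × 0.7791 = 278.290 g.

278.29 g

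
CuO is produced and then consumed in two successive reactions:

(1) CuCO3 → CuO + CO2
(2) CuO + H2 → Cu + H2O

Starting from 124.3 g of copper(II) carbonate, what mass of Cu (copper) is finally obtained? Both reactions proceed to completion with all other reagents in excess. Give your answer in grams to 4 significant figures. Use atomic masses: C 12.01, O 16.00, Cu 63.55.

M(CuCO3) = 63.55 + 12.01 + 3(16.00) = 123.56 g/mol.
M(Cu) = 63.55 g/mol.
n(CuCO3) = 124.30 / 123.56 = 1.0060 mol.
Step 1 gives a 1:1 ratio of CuCO3 to CuO, so n(CuO) = 1.0060 mol.
In step 2 the CuO:Cu ratio is 1:1, so n(Cu) = 1.0060 mol.
Mass of Cu = 1.0060 × 63.55 = 63.931 g.

63.93 g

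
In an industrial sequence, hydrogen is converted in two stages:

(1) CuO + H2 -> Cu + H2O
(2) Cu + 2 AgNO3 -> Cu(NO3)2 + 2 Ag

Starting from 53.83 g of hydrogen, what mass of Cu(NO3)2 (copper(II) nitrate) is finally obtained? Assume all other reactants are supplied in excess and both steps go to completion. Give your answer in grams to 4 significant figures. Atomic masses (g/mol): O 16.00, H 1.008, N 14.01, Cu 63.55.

5008 g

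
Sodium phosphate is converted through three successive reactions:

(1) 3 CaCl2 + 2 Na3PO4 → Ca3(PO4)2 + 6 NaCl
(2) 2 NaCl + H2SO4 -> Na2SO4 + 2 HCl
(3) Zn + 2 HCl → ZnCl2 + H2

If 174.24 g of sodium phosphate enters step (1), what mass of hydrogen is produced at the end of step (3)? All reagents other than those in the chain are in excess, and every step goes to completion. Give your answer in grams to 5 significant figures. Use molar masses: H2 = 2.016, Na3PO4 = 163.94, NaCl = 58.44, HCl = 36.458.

3.2140 g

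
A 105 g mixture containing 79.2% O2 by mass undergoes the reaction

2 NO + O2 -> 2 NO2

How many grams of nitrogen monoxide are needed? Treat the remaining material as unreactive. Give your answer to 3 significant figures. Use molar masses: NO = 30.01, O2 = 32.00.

156 g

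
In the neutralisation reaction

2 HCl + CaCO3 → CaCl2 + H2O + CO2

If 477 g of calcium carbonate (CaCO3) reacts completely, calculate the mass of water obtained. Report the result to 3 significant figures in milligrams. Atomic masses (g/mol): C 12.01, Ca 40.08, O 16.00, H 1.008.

85900 mg

M(CaCO3) = 40.08 + 12.01 + 3(16.00) = 100.09 g/mol.
M(H2O) = 2(1.008) + 16.00 = 18.016 g/mol.
n(CaCO3) = 477.0 g / 100.09 g/mol = 4.766 mol.
From the equation the CaCO3:H2O mole ratio is 1:1, so n(H2O) = 4.766 × 1/1 = 4.766 mol.
Mass of H2O = 4.766 mol × 18.016 g/mol = 85.86 g.
Converting to mg: 85.86 g = 85900 mg.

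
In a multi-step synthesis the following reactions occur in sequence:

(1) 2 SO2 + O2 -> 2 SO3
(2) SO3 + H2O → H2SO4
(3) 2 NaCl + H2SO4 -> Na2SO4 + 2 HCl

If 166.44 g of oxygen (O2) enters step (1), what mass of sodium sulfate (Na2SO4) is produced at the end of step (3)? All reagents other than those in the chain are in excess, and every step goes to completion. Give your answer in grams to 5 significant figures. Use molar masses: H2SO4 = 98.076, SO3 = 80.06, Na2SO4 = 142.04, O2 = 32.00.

1477.6 g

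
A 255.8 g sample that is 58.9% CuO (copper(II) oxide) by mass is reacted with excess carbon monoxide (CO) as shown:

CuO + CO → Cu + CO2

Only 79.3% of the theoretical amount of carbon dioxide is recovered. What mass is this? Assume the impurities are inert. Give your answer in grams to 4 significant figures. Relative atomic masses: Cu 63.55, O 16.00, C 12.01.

66.10 g

Pure CuO available = 255.8 g × 0.589 = 150.67 g.
M(CuO) = 63.55 + 16.00 = 79.55 g/mol.
M(CO2) = 12.01 + 2(16.00) = 44.01 g/mol.
n(CuO) = 150.67 g / 79.55 g/mol = 1.8940 mol.
From the equation the CuO:CO2 mole ratio is 1:1, so n(CO2) = 1.8940 × 1/1 = 1.8940 mol.
Mass of CO2 = 1.8940 mol × 44.01 g/mol = 83.354 g.
Actual mass collected = 83.354 g × 0.793 = 66.100 g.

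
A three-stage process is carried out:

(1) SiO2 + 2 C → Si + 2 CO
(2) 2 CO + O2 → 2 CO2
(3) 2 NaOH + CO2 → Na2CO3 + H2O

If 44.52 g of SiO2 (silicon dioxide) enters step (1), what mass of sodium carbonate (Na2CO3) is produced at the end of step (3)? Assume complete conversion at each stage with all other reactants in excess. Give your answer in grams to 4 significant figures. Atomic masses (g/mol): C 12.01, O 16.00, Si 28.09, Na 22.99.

M(SiO2) = 28.09 + 2(16.00) = 60.09 g/mol.
M(Na2CO3) = 2(22.99) + 12.01 + 3(16.00) = 105.99 g/mol.
n(SiO2) = 44.52 / 60.09 = 0.74089 mol.
Reaction (1): SiO2→CO ratio 1:2 ⇒ n(CO) = 1.4818 mol.
Reaction (2): CO→CO2 ratio 2:2 ⇒ n(CO2) = 1.4818 mol.
Reaction (3): CO2→Na2CO3 ratio 1:1 ⇒ n(Na2CO3) = 1.4818 mol.
Mass of Na2CO3 = 1.4818 × 105.99 = 157.05 g.

157.1 g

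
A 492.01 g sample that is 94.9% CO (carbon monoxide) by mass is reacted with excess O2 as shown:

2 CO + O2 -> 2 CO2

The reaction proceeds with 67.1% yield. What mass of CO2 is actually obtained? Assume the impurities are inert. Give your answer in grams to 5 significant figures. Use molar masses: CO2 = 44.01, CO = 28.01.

492.27 g

Pure CO available = 492.01 g × 0.949 = 466.917 g.
n(CO) = 466.917 g / 28.01 g/mol = 16.6697 mol.
From the equation the CO:CO2 mole ratio is 2:2, so n(CO2) = 16.6697 × 2/2 = 16.6697 mol.
Mass of CO2 = 16.6697 mol × 44.01 g/mol = 733.632 g.
Actual mass collected = 733.632 g × 0.671 = 492.267 g.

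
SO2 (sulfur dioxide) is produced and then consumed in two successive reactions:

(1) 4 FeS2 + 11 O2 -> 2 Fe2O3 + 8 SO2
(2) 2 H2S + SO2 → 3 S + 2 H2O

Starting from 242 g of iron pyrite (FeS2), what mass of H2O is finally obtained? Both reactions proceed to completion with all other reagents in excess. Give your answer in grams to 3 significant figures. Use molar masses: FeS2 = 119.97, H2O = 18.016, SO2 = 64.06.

n(FeS2) = 242.0 / 119.97 = 2.017 mol.
Step 1 gives a 4:8 ratio of FeS2 to SO2, so n(SO2) = 4.034 mol.
In step 2 the SO2:H2O ratio is 1:2, so n(H2O) = 8.069 mol.
Mass of H2O = 8.069 × 18.016 = 145.4 g.

145 g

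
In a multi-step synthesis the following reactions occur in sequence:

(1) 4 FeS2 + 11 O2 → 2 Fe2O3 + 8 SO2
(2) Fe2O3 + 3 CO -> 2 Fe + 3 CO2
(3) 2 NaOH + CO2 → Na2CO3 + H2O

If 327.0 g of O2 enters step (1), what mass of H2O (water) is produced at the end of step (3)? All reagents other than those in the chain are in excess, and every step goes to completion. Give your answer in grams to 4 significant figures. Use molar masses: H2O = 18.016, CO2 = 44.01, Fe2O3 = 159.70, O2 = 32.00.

n(O2) = 327.0 / 32.00 = 10.219 mol.
Reaction (1): O2→Fe2O3 ratio 11:2 ⇒ n(Fe2O3) = 1.8580 mol.
Reaction (2): Fe2O3→CO2 ratio 1:3 ⇒ n(CO2) = 5.5739 mol.
Reaction (3): CO2→H2O ratio 1:1 ⇒ n(H2O) = 5.5739 mol.
Mass of H2O = 5.5739 × 18.016 = 100.42 g.

100.4 g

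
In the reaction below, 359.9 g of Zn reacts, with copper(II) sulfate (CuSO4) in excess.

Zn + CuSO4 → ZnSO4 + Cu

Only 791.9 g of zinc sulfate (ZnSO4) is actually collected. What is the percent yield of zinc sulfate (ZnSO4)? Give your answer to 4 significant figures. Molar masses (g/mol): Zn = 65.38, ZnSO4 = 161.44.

89.11 %

n(Zn) = 359.90 g / 65.38 g/mol = 5.5047 mol.
From the equation the Zn:ZnSO4 mole ratio is 1:1, so n(ZnSO4) = 5.5047 × 1/1 = 5.5047 mol.
Mass of ZnSO4 = 5.5047 mol × 161.44 g/mol = 888.69 g.
This is the theoretical yield. Percent yield = 791.9 g / 888.69 g × 100% = 89.109%.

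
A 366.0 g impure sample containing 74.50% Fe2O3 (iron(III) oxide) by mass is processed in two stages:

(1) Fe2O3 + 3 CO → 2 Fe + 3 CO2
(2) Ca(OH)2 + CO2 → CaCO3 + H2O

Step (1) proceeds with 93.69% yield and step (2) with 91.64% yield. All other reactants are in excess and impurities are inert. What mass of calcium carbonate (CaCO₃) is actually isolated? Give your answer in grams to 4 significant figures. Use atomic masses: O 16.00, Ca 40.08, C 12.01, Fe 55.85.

Pure Fe2O3 = 366.0 × 0.7450 = 272.67 g.
M(Fe2O3) = 2(55.85) + 3(16.00) = 159.70 g/mol.
M(CaCO3) = 40.08 + 12.01 + 3(16.00) = 100.09 g/mol.
n(Fe2O3) = 272.67 / 159.70 = 1.7074 mol.
Step 1 (Fe2O3:CO2 = 1:3): theoretical n(CO2) = 5.1222 mol; at 93.69% yield, n(CO2) = 4.7990 mol.
Step 2 (CO2:CaCO3 = 1:1): theoretical n(CaCO3) = 4.7990 mol, so theoretical mass = 4.7990 × 100.09 = 480.33 g.
At 91.64% yield, actual mass of CaCO3 = 480.33 × 0.9164 = 440.17 g.

440.2 g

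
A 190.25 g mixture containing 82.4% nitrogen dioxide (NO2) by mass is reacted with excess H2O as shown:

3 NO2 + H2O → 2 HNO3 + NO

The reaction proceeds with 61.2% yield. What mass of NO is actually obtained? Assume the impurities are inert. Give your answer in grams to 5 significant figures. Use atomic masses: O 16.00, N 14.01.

Pure NO2 available = 190.25 g × 0.824 = 156.766 g.
M(NO2) = 14.01 + 2(16.00) = 46.01 g/mol.
M(NO) = 14.01 + 16.00 = 30.01 g/mol.
n(NO2) = 156.766 g / 46.01 g/mol = 3.40722 mol.
From the equation the NO2:NO mole ratio is 3:1, so n(NO) = 3.40722 × 1/3 = 1.13574 mol.
Mass of NO = 1.13574 mol × 30.01 g/mol = 34.0835 g.
Actual mass collected = 34.0835 g × 0.612 = 20.8591 g.

20.859 g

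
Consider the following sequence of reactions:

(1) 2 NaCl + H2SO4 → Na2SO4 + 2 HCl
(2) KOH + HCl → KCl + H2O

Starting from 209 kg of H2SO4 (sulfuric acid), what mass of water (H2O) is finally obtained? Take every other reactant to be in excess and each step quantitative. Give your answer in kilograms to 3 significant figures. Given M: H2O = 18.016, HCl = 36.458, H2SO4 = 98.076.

209 kg = 209000 g.
n(H2SO4) = 209000 / 98.076 = 2131 mol.
Step 1 gives a 1:2 ratio of H2SO4 to HCl, so n(HCl) = 4262 mol.
In step 2 the HCl:H2O ratio is 1:1, so n(H2O) = 4262 mol.
Mass of H2O = 4262 × 18.016 = 76780 g = 76.8 kg.

76.8 kg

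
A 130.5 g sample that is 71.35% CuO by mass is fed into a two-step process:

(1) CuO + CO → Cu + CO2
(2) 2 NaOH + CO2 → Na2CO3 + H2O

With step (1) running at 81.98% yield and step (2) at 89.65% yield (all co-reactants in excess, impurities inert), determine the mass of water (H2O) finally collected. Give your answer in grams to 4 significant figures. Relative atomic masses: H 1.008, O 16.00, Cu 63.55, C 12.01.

15.50 g

Pure CuO = 130.5 × 0.7135 = 93.112 g.
M(CuO) = 63.55 + 16.00 = 79.55 g/mol.
M(H2O) = 2(1.008) + 16.00 = 18.016 g/mol.
n(CuO) = 93.112 / 79.55 = 1.1705 mol.
Step 1 (CuO:CO2 = 1:1): theoretical n(CO2) = 1.1705 mol; at 81.98% yield, n(CO2) = 0.95956 mol.
Step 2 (CO2:H2O = 1:1): theoretical n(H2O) = 0.95956 mol, so theoretical mass = 0.95956 × 18.016 = 17.287 g.
At 89.65% yield, actual mass of H2O = 17.287 × 0.8965 = 15.498 g.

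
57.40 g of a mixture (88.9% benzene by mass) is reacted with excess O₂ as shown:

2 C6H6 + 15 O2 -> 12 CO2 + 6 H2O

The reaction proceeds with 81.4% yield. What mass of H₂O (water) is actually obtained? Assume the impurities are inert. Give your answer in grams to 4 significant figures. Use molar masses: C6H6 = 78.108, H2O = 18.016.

Pure C6H6 available = 57.40 g × 0.889 = 51.029 g.
n(C6H6) = 51.029 g / 78.108 g/mol = 0.65331 mol.
From the equation the C6H6:H2O mole ratio is 2:6, so n(H2O) = 0.65331 × 6/2 = 1.9599 mol.
Mass of H2O = 1.9599 mol × 18.016 g/mol = 35.310 g.
Actual mass collected = 35.310 g × 0.814 = 28.742 g.

28.74 g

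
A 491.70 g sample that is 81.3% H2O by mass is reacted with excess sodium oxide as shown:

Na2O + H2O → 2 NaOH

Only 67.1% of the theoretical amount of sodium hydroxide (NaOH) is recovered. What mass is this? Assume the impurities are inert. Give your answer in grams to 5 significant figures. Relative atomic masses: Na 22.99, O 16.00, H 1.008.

1191.0 g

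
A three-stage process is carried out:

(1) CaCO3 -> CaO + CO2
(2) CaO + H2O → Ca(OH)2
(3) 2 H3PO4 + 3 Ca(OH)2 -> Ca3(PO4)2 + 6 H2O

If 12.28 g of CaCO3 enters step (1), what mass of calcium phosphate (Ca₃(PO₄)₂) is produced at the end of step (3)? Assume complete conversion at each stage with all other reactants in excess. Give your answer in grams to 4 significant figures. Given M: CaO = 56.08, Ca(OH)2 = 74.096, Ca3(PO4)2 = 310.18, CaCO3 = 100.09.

n(CaCO3) = 12.28 / 100.09 = 0.12269 mol.
Reaction (1): CaCO3→CaO ratio 1:1 ⇒ n(CaO) = 0.12269 mol.
Reaction (2): CaO→Ca(OH)2 ratio 1:1 ⇒ n(Ca(OH)2) = 0.12269 mol.
Reaction (3): Ca(OH)2→Ca3(PO4)2 ratio 3:1 ⇒ n(Ca3(PO4)2) = 0.040897 mol.
Mass of Ca3(PO4)2 = 0.040897 × 310.18 = 12.685 g.

12.69 g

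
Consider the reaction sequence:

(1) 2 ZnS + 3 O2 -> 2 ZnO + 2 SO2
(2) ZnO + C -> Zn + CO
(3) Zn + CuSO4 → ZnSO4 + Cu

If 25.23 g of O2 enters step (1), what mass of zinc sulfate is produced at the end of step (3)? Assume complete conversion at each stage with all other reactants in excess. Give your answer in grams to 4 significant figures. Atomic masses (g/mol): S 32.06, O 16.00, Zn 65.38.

84.86 g

M(O2) = 2(16.00) = 32.00 g/mol.
M(ZnSO4) = 65.38 + 32.06 + 4(16.00) = 161.44 g/mol.
n(O2) = 25.23 / 32.00 = 0.78844 mol.
Reaction (1): O2→ZnO ratio 3:2 ⇒ n(ZnO) = 0.52563 mol.
Reaction (2): ZnO→Zn ratio 1:1 ⇒ n(Zn) = 0.52563 mol.
Reaction (3): Zn→ZnSO4 ratio 1:1 ⇒ n(ZnSO4) = 0.52563 mol.
Mass of ZnSO4 = 0.52563 × 161.44 = 84.857 g.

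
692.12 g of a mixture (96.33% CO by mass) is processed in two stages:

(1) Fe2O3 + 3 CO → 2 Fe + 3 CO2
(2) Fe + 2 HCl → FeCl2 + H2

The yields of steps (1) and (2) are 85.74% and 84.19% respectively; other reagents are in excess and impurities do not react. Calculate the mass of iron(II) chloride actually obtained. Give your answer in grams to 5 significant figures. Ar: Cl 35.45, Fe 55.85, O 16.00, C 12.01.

Pure CO = 692.12 × 0.9633 = 666.719 g.
M(CO) = 12.01 + 16.00 = 28.01 g/mol.
M(FeCl2) = 55.85 + 2(35.45) = 126.75 g/mol.
n(CO) = 666.719 / 28.01 = 23.8029 mol.
Step 1 (CO:Fe = 3:2): theoretical n(Fe) = 15.8686 mol; at 85.74% yield, n(Fe) = 13.6057 mol.
Step 2 (Fe:FeCl2 = 1:1): theoretical n(FeCl2) = 13.6057 mol, so theoretical mass = 13.6057 × 126.75 = 1724.53 g.
At 84.19% yield, actual mass of FeCl2 = 1724.53 × 0.8419 = 1451.88 g.

1451.9 g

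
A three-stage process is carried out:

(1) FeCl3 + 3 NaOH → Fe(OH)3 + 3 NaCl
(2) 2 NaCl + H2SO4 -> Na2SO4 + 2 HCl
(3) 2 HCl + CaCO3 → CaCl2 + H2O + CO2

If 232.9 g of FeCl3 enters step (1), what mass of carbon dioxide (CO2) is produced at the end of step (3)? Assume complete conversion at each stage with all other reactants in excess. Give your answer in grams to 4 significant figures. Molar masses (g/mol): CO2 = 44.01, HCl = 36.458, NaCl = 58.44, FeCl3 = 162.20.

n(FeCl3) = 232.9 / 162.20 = 1.4359 mol.
Reaction (1): FeCl3→NaCl ratio 1:3 ⇒ n(NaCl) = 4.3076 mol.
Reaction (2): NaCl→HCl ratio 2:2 ⇒ n(HCl) = 4.3076 mol.
Reaction (3): HCl→CO2 ratio 2:1 ⇒ n(CO2) = 2.1538 mol.
Mass of CO2 = 2.1538 × 44.01 = 94.790 g.

94.79 g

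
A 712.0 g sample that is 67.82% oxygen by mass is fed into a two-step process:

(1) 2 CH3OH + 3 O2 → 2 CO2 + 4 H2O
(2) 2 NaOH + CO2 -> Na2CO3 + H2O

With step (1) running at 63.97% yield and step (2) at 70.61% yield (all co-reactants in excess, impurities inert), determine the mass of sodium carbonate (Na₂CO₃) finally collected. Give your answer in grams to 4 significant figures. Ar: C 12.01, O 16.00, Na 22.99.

Pure O2 = 712.0 × 0.6782 = 482.88 g.
M(O2) = 2(16.00) = 32.00 g/mol.
M(Na2CO3) = 2(22.99) + 12.01 + 3(16.00) = 105.99 g/mol.
n(O2) = 482.88 / 32.00 = 15.090 mol.
Step 1 (O2:CO2 = 3:2): theoretical n(CO2) = 10.060 mol; at 63.97% yield, n(CO2) = 6.4354 mol.
Step 2 (CO2:Na2CO3 = 1:1): theoretical n(Na2CO3) = 6.4354 mol, so theoretical mass = 6.4354 × 105.99 = 682.08 g.
At 70.61% yield, actual mass of Na2CO3 = 682.08 × 0.7061 = 481.62 g.

481.6 g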